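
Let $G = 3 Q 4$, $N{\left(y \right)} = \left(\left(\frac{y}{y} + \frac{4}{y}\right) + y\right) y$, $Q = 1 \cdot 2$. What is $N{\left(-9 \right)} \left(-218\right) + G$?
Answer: $-16544$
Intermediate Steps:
$Q = 2$
$N{\left(y \right)} = y \left(1 + y + \frac{4}{y}\right)$ ($N{\left(y \right)} = \left(\left(1 + \frac{4}{y}\right) + y\right) y = \left(1 + y + \frac{4}{y}\right) y = y \left(1 + y + \frac{4}{y}\right)$)
$G = 24$ ($G = 3 \cdot 2 \cdot 4 = 6 \cdot 4 = 24$)
$N{\left(-9 \right)} \left(-218\right) + G = \left(4 - 9 + \left(-9\right)^{2}\right) \left(-218\right) + 24 = \left(4 - 9 + 81\right) \left(-218\right) + 24 = 76 \left(-218\right) + 24 = -16568 + 24 = -16544$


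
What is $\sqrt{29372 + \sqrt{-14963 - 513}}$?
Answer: $\sqrt{29372 + 2 i \sqrt{3869}} \approx 171.38 + 0.3629 i$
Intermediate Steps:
$\sqrt{29372 + \sqrt{-14963 - 513}} = \sqrt{29372 + \sqrt{-15476}} = \sqrt{29372 + 2 i \sqrt{3869}}$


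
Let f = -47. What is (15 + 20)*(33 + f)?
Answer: -490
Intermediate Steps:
(15 + 20)*(33 + f) = (15 + 20)*(33 - 47) = 35*(-14) = -490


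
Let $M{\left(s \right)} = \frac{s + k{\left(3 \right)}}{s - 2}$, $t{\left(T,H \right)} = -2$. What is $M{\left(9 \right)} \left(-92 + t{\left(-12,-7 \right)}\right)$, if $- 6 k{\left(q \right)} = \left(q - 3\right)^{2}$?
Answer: $- \frac{846}{7} \approx -120.86$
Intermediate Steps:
$k{\left(q \right)} = - \frac{\left(-3 + q\right)^{2}}{6}$ ($k{\left(q \right)} = - \frac{\left(q - 3\right)^{2}}{6} = - \frac{\left(-3 + q\right)^{2}}{6}$)
$M{\left(s \right)} = \frac{s}{-2 + s}$ ($M{\left(s \right)} = \frac{s - \frac{\left(-3 + 3\right)^{2}}{6}}{s - 2} = \frac{s - \frac{0^{2}}{6}}{-2 + s} = \frac{s - 0}{-2 + s} = \frac{s + 0}{-2 + s} = \frac{s}{-2 + s}$)
$M{\left(9 \right)} \left(-92 + t{\left(-12,-7 \right)}\right) = \frac{9}{-2 + 9} \left(-92 - 2\right) = \frac{9}{7} \left(-94\right) = - \frac{846}{7}$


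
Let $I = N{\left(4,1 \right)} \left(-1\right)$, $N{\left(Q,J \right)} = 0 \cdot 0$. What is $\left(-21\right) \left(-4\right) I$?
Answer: $0$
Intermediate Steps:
$N{\left(Q,J \right)} = 0$
$I = 0$ ($I = 0 \left(-1\right) = 0$)
$\left(-21\right) \left(-4\right) I = \left(-21\right) \left(-4\right) 0 = 84 \cdot 0 = 0$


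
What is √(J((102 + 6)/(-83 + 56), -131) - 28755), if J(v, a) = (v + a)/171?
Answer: 2*I*√2595210/19 ≈ 169.58*I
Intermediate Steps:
J(v, a) = a/171 + v/171 (J(v, a) = (a + v)*(1/171) = a/171 + v/171)
√(J((102 + 6)/(-83 + 56), -131) - 28755) = √(((1/171)*(-131) + ((102 + 6)/(-83 + 56))/171) - 28755) = √((-131/171 + (108/(-27))/171) - 28755) = √((-131/171 + (108*(-1/27))/171) - 28755) = √((-131/171 + (1/171)*(-4)) - 28755) = √((-131/171 - 4/171) - 28755) = √(-15/19 - 28755) = √(-546360/19) = 2*I*√2595210/19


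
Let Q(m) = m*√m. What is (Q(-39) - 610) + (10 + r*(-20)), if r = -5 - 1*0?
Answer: -500 - 39*I*√39 ≈ -500.0 - 243.55*I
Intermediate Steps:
r = -5 (r = -5 + 0 = -5)
Q(m) = m^(3/2)
(Q(-39) - 610) + (10 + r*(-20)) = ((-39)^(3/2) - 610) + (10 - 5*(-20)) = (-39*I*√39 - 610) + (10 + 100) = (-610 - 39*I*√39) + 110 = -500 - 39*I*√39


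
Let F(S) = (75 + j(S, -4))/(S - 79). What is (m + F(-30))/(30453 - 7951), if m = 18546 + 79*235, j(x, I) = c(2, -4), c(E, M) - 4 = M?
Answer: 2022512/1226359 ≈ 1.6492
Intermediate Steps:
c(E, M) = 4 + M
j(x, I) = 0 (j(x, I) = 4 - 4 = 0)
m = 37111 (m = 18546 + 18565 = 37111)
F(S) = 75/(-79 + S) (F(S) = (75 + 0)/(S - 79) = 75/(-79 + S))
(m + F(-30))/(30453 - 7951) = (37111 + 75/(-79 - 30))/(30453 - 7951) = (37111 + 75/(-109))/22502 = (37111 + 75*(-1/109))*(1/22502) = (37111 - 75/109)*(1/22502) = (4045024/109)*(1/22502) = 2022512/1226359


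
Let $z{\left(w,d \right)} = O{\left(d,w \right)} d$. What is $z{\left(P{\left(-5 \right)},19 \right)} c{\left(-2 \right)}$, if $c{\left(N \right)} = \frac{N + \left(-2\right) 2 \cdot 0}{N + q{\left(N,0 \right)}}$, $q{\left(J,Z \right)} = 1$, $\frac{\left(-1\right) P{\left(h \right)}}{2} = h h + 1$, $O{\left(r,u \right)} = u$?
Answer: $-1976$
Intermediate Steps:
$P{\left(h \right)} = -2 - 2 h^{2}$ ($P{\left(h \right)} = - 2 \left(h h + 1\right) = - 2 \left(h^{2} + 1\right) = - 2 \left(1 + h^{2}\right) = -2 - 2 h^{2}$)
$z{\left(w,d \right)} = d w$ ($z{\left(w,d \right)} = w d = d w$)
$c{\left(N \right)} = \frac{N}{1 + N}$ ($c{\left(N \right)} = \frac{N + \left(-2\right) 2 \cdot 0}{N + 1} = \frac{N - 0}{1 + N} = \frac{N + 0}{1 + N} = \frac{N}{1 + N}$)
$z{\left(P{\left(-5 \right)},19 \right)} c{\left(-2 \right)} = 19 \left(-2 - 2 \left(-5\right)^{2}\right) \left(- \frac{2}{1 - 2}\right) = 19 \left(-2 - 50\right) \left(- \frac{2}{-1}\right) = 19 \left(-2 - 50\right) \left(\left(-2\right) \left(-1\right)\right) = 19 \left(-52\right) 2 = \left(-988\right) 2 = -1976$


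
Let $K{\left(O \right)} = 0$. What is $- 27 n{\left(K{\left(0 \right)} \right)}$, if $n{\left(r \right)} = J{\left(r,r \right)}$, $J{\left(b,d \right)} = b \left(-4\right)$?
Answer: $0$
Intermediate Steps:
$J{\left(b,d \right)} = - 4 b$
$n{\left(r \right)} = - 4 r$
$- 27 n{\left(K{\left(0 \right)} \right)} = - 27 \left(\left(-4\right) 0\right) = \left(-27\right) 0 = 0$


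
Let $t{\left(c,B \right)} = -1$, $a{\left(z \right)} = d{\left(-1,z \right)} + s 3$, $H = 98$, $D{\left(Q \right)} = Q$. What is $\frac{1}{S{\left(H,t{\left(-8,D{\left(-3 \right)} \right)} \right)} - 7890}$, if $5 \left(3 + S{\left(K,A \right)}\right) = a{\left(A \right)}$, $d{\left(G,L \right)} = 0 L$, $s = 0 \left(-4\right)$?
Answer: $- \frac{1}{7893} \approx -0.00012669$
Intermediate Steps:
$s = 0$
$d{\left(G,L \right)} = 0$
$a{\left(z \right)} = 0$ ($a{\left(z \right)} = 0 + 0 \cdot 3 = 0 + 0 = 0$)
$S{\left(K,A \right)} = -3$ ($S{\left(K,A \right)} = -3 + \frac{1}{5} \cdot 0 = -3 + 0 = -3$)
$\frac{1}{S{\left(H,t{\left(-8,D{\left(-3 \right)} \right)} \right)} - 7890} = \frac{1}{-3 - 7890} = \frac{1}{-7893} = - \frac{1}{7893}$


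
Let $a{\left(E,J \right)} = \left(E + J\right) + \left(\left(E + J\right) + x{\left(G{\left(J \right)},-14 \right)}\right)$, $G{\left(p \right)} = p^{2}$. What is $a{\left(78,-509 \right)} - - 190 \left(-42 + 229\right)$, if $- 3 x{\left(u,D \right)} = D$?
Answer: $\frac{104018}{3} \approx 34673.0$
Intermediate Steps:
$x{\left(u,D \right)} = - \frac{D}{3}$
$a{\left(E,J \right)} = \frac{14}{3} + 2 E + 2 J$ ($a{\left(E,J \right)} = \left(E + J\right) - \left(- \frac{14}{3} - E - J\right) = \left(E + J\right) + \left(\left(E + J\right) + \frac{14}{3}\right) = \left(E + J\right) + \left(\frac{14}{3} + E + J\right) = \frac{14}{3} + 2 E + 2 J$)
$a{\left(78,-509 \right)} - - 190 \left(-42 + 229\right) = \left(\frac{14}{3} + 2 \cdot 78 + 2 \left(-509\right)\right) - - 190 \left(-42 + 229\right) = \left(\frac{14}{3} + 156 - 1018\right) - \left(-190\right) 187 = - \frac{2572}{3} - -35530 = - \frac{2572}{3} + 35530 = \frac{104018}{3}$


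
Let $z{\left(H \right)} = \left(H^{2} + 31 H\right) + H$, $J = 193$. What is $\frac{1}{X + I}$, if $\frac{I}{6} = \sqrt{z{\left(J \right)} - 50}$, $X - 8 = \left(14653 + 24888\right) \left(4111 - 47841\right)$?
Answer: $- \frac{288187987}{498313895106412764} - \frac{5 \sqrt{1735}}{498313895106412764} \approx -5.7833 \cdot 10^{-10}$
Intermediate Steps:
$z{\left(H \right)} = H^{2} + 32 H$
$X = -1729127922$ ($X = 8 + \left(14653 + 24888\right) \left(4111 - 47841\right) = 8 + 39541 \left(-43730\right) = 8 - 1729127930 = -1729127922$)
$I = 30 \sqrt{1735}$ ($I = 6 \sqrt{193 \left(32 + 193\right) - 50} = 6 \sqrt{193 \cdot 225 - 50} = 6 \sqrt{43425 - 50} = 6 \sqrt{43375} = 6 \cdot 5 \sqrt{1735} = 30 \sqrt{1735} \approx 1249.6$)
$\frac{1}{X + I} = \frac{1}{-1729127922 + 30 \sqrt{1735}}$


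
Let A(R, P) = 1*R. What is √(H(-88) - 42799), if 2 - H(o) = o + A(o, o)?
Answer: I*√42621 ≈ 206.45*I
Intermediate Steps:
A(R, P) = R
H(o) = 2 - 2*o (H(o) = 2 - (o + o) = 2 - 2*o)
√(H(-88) - 42799) = √((2 - 2*(-88)) - 42799) = √((2 + 176) - 42799) = √(178 - 42799) = √(-42621) = I*√42621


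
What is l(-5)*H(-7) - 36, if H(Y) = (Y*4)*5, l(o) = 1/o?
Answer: -8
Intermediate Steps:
H(Y) = 20*Y (H(Y) = (4*Y)*5 = 20*Y)
l(-5)*H(-7) - 36 = (20*(-7))/(-5) - 36 = -⅕*(-140) - 36 = 28 - 36 = -8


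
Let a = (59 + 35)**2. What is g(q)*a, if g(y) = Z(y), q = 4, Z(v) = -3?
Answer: -26508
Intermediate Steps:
g(y) = -3
a = 8836 (a = 94**2 = 8836)
g(q)*a = -3*8836 = -26508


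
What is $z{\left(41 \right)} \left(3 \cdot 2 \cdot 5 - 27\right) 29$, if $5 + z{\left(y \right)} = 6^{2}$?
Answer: $2697$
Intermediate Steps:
$z{\left(y \right)} = 31$ ($z{\left(y \right)} = -5 + 6^{2} = -5 + 36 = 31$)
$z{\left(41 \right)} \left(3 \cdot 2 \cdot 5 - 27\right) 29 = 31 \left(3 \cdot 2 \cdot 5 - 27\right) 29 = 31 \left(6 \cdot 5 - 27\right) 29 = 31 \left(30 - 27\right) 29 = 31 \cdot 3 \cdot 29 = 31 \cdot 87 = 2697$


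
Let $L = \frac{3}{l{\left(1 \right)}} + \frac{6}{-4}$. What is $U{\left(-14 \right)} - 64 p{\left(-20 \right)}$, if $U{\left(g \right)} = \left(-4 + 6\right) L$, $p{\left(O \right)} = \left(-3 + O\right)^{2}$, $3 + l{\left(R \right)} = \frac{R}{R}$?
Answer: $-33862$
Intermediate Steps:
$l{\left(R \right)} = -2$ ($l{\left(R \right)} = -3 + \frac{R}{R} = -3 + 1 = -2$)
$L = -3$ ($L = \frac{3}{-2} + \frac{6}{-4} = 3 \left(- \frac{1}{2}\right) + 6 \left(- \frac{1}{4}\right) = - \frac{3}{2} - \frac{3}{2} = -3$)
$U{\left(g \right)} = -6$ ($U{\left(g \right)} = \left(-4 + 6\right) \left(-3\right) = 2 \left(-3\right) = -6$)
$U{\left(-14 \right)} - 64 p{\left(-20 \right)} = -6 - 64 \left(-3 - 20\right)^{2} = -6 - 64 \left(-23\right)^{2} = -6 - 33856 = -33862$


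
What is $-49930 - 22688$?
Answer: $-72618$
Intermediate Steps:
$-49930 - 22688 = -72618$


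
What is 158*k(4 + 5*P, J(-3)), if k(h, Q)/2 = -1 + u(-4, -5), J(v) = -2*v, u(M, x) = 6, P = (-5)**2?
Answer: 1580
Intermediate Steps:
P = 25
k(h, Q) = 10 (k(h, Q) = 2*(-1 + 6) = 2*5 = 10)
158*k(4 + 5*P, J(-3)) = 158*10 = 1580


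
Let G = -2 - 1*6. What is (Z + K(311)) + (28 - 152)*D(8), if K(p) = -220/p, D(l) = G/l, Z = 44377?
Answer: 13839591/311 ≈ 44500.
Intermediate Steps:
G = -8 (G = -2 - 6 = -8)
D(l) = -8/l
(Z + K(311)) + (28 - 152)*D(8) = (44377 - 220/311) + (28 - 152)*(-8/8) = (44377 - 220*1/311) - (-992)/8 = (44377 - 220/311) - 124*(-1) = 13801027/311 + 124 = 13839591/311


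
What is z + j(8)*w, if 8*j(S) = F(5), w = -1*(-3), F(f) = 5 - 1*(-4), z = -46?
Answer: -341/8 ≈ -42.625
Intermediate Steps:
F(f) = 9 (F(f) = 5 + 4 = 9)
w = 3
j(S) = 9/8 (j(S) = (⅛)*9 = 9/8)
z + j(8)*w = -46 + (9/8)*3 = -46 + 27/8 = -341/8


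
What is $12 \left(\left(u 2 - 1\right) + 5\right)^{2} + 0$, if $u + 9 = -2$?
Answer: $3888$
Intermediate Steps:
$u = -11$ ($u = -9 - 2 = -11$)
$12 \left(\left(u 2 - 1\right) + 5\right)^{2} + 0 = 12 \left(\left(\left(-11\right) 2 - 1\right) + 5\right)^{2} + 0 = 12 \left(\left(-22 - 1\right) + 5\right)^{2} + 0 = 12 \left(-23 + 5\right)^{2} + 0 = 12 \left(-18\right)^{2} + 0 = 12 \cdot 324 + 0 = 3888 + 0 = 3888$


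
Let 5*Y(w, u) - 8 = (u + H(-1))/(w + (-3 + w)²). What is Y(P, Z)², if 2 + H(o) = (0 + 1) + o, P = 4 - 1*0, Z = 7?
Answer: 81/25 ≈ 3.2400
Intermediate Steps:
P = 4 (P = 4 + 0 = 4)
H(o) = -1 + o (H(o) = -2 + ((0 + 1) + o) = -2 + (1 + o) = -1 + o)
Y(w, u) = 8/5 + (-2 + u)/(5*(w + (-3 + w)²)) (Y(w, u) = 8/5 + ((u + (-1 - 1))/(w + (-3 + w)²))/5 = 8/5 + ((u - 2)/(w + (-3 + w)²))/5 = 8/5 + ((-2 + u)/(w + (-3 + w)²))/5 = 8/5 + (-2 + u)/(5*(w + (-3 + w)²)))
Y(P, Z)² = ((70 + 7 - 40*4 + 8*4²)/(5*(9 + 4² - 5*4)))² = ((70 + 7 - 160 + 8*16)/(5*(9 + 16 - 20)))² = ((⅕)*(70 + 7 - 160 + 128)/5)² = ((⅕)*(⅕)*45)² = (9/5)² = 81/25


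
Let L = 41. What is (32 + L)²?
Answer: 5329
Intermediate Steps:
(32 + L)² = (32 + 41)² = 73² = 5329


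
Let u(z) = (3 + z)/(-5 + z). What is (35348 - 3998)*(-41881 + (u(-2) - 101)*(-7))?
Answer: -1290773550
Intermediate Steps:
u(z) = (3 + z)/(-5 + z)
(35348 - 3998)*(-41881 + (u(-2) - 101)*(-7)) = (35348 - 3998)*(-41881 + ((3 - 2)/(-5 - 2) - 101)*(-7)) = 31350*(-41881 + (1/(-7) - 101)*(-7)) = 31350*(-41881 + (-1/7*1 - 101)*(-7)) = 31350*(-41881 + (-1/7 - 101)*(-7)) = 31350*(-41881 - 708/7*(-7)) = 31350*(-41881 + 708) = 31350*(-41173) = -1290773550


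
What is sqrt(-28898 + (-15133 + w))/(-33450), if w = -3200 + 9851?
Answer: -I*sqrt(9345)/16725 ≈ -0.0057799*I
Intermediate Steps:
w = 6651
sqrt(-28898 + (-15133 + w))/(-33450) = sqrt(-28898 + (-15133 + 6651))/(-33450) = sqrt(-28898 - 8482)*(-1/33450) = sqrt(-37380)*(-1/33450) = (2*I*sqrt(9345))*(-1/33450) = -I*sqrt(9345)/16725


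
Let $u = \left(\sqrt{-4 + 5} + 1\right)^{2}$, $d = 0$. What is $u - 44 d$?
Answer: $4$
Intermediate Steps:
$u = 4$ ($u = \left(\sqrt{1} + 1\right)^{2} = \left(1 + 1\right)^{2} = 2^{2} = 4$)
$u - 44 d = 4 - 0 = 4 + 0 = 4$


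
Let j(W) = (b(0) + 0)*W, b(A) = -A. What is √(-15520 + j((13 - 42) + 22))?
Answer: 4*I*√970 ≈ 124.58*I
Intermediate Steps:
j(W) = 0 (j(W) = (-1*0 + 0)*W = (0 + 0)*W = 0*W = 0)
√(-15520 + j((13 - 42) + 22)) = √(-15520 + 0) = √(-15520) = 4*I*√970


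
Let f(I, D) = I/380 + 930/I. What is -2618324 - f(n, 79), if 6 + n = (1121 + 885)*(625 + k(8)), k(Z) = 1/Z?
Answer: -6662672171253587/2541429360 ≈ -2.6216e+6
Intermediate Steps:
n = 5015979/4 (n = -6 + (1121 + 885)*(625 + 1/8) = -6 + 2006*(625 + 1/8) = -6 + 2006*(5001/8) = -6 + 5016003/4 = 5015979/4 ≈ 1.2540e+6)
f(I, D) = 930/I + I/380 (f(I, D) = I*(1/380) + 930/I = I/380 + 930/I = 930/I + I/380)
-2618324 - f(n, 79) = -2618324 - (930/(5015979/4) + (1/380)*(5015979/4)) = -2618324 - (930*(4/5015979) + 5015979/1520) = -2618324 - (1240/1671993 + 5015979/1520) = -2618324 - 1*8386683660947/2541429360 = -2618324 - 8386683660947/2541429360 = -6662672171253587/2541429360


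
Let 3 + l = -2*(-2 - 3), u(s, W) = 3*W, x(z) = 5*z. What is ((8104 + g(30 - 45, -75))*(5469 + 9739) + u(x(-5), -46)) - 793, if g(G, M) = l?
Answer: 123351157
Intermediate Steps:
l = 7 (l = -3 - 2*(-2 - 3) = -3 - 2*(-5) = -3 + 10 = 7)
g(G, M) = 7
((8104 + g(30 - 45, -75))*(5469 + 9739) + u(x(-5), -46)) - 793 = ((8104 + 7)*(5469 + 9739) + 3*(-46)) - 793 = (8111*15208 - 138) - 793 = (123352088 - 138) - 793 = 123351950 - 793 = 123351157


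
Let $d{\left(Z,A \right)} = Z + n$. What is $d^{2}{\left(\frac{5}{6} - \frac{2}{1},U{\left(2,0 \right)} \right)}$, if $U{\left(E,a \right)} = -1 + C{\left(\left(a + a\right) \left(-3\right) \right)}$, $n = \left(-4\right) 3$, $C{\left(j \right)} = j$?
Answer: $\frac{6241}{36} \approx 173.36$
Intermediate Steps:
$n = -12$
$U{\left(E,a \right)} = -1 - 6 a$ ($U{\left(E,a \right)} = -1 + \left(a + a\right) \left(-3\right) = -1 + 2 a \left(-3\right) = -1 - 6 a$)
$d{\left(Z,A \right)} = -12 + Z$ ($d{\left(Z,A \right)} = Z - 12 = -12 + Z$)
$d^{2}{\left(\frac{5}{6} - \frac{2}{1},U{\left(2,0 \right)} \right)} = \left(-12 + \left(\frac{5}{6} - \frac{2}{1}\right)\right)^{2} = \left(-12 + \left(5 \cdot \frac{1}{6} - 2\right)\right)^{2} = \left(-12 + \left(\frac{5}{6} - 2\right)\right)^{2} = \left(-12 - \frac{7}{6}\right)^{2} = \left(- \frac{79}{6}\right)^{2} = \frac{6241}{36}$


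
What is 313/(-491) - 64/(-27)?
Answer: 22973/13257 ≈ 1.7329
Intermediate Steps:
313/(-491) - 64/(-27) = 313*(-1/491) - 64*(-1/27) = -313/491 + 64/27 = 22973/13257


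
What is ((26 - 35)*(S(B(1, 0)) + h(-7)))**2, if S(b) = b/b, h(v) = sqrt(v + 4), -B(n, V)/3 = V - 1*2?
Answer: -162 + 162*I*sqrt(3) ≈ -162.0 + 280.59*I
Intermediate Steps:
B(n, V) = 6 - 3*V (B(n, V) = -3*(V - 1*2) = -3*(V - 2) = -3*(-2 + V) = 6 - 3*V)
h(v) = sqrt(4 + v)
S(b) = 1
((26 - 35)*(S(B(1, 0)) + h(-7)))**2 = ((26 - 35)*(1 + sqrt(4 - 7)))**2 = (-9*(1 + sqrt(-3)))**2 = (-9*(1 + I*sqrt(3)))**2 = (-9 - 9*I*sqrt(3))**2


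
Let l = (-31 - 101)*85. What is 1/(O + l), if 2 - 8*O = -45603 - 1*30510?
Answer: -8/13645 ≈ -0.00058630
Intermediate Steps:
O = 76115/8 (O = 1/4 - (-45603 - 1*30510)/8 = 1/4 - (-45603 - 30510)/8 = 1/4 - 1/8*(-76113) = 1/4 + 76113/8 = 76115/8 ≈ 9514.4)
l = -11220 (l = -132*85 = -11220)
1/(O + l) = 1/(76115/8 - 11220) = 1/(-13645/8) = -8/13645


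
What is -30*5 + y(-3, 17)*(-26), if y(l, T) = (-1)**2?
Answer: -176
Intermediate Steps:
y(l, T) = 1
-30*5 + y(-3, 17)*(-26) = -30*5 + 1*(-26) = -150 - 26 = -176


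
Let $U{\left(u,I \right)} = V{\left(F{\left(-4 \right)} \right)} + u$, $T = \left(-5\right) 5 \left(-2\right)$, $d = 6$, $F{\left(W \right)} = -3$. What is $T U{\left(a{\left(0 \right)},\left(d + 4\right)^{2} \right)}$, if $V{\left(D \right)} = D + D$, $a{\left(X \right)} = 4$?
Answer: $-100$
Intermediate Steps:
$V{\left(D \right)} = 2 D$
$T = 50$ ($T = \left(-25\right) \left(-2\right) = 50$)
$U{\left(u,I \right)} = -6 + u$ ($U{\left(u,I \right)} = 2 \left(-3\right) + u = -6 + u$)
$T U{\left(a{\left(0 \right)},\left(d + 4\right)^{2} \right)} = 50 \left(-6 + 4\right) = 50 \left(-2\right) = -100$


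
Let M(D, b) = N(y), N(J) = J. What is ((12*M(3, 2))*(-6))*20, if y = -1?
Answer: 1440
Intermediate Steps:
M(D, b) = -1
((12*M(3, 2))*(-6))*20 = ((12*(-1))*(-6))*20 = -12*(-6)*20 = 72*20 = 1440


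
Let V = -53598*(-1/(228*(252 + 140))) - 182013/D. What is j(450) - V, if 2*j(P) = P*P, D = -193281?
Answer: 97168610658393/959704592 ≈ 1.0125e+5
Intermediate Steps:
j(P) = P**2/2 (j(P) = (P*P)/2 = P**2/2)
V = 1479281607/959704592 (V = -53598*(-1/(228*(252 + 140))) - 182013/(-193281) = -53598/(392*(-228)) - 182013*(-1/193281) = -53598/(-89376) + 60671/64427 = -53598*(-1/89376) + 60671/64427 = 8933/14896 + 60671/64427 = 1479281607/959704592 ≈ 1.5414)
j(450) - V = (1/2)*450**2 - 1*1479281607/959704592 = (1/2)*202500 - 1479281607/959704592 = 101250 - 1479281607/959704592 = 97168610658393/959704592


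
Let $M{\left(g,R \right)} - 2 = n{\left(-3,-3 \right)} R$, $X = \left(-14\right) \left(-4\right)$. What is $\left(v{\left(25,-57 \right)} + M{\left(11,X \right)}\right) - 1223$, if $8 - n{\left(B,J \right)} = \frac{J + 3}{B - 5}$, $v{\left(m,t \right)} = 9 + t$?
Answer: $-821$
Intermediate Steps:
$X = 56$
$n{\left(B,J \right)} = 8 - \frac{3 + J}{-5 + B}$ ($n{\left(B,J \right)} = 8 - \frac{J + 3}{B - 5} = 8 - \frac{3 + J}{-5 + B}$)
$M{\left(g,R \right)} = 2 + 8 R$ ($M{\left(g,R \right)} = 2 + \frac{-43 - -3 + 8 \left(-3\right)}{-5 - 3} R = 2 + \frac{-43 + 3 - 24}{-8} R = 2 + \left(- \frac{1}{8}\right) \left(-64\right) R = 2 + 8 R$)
$\left(v{\left(25,-57 \right)} + M{\left(11,X \right)}\right) - 1223 = \left(\left(9 - 57\right) + \left(2 + 8 \cdot 56\right)\right) - 1223 = \left(-48 + \left(2 + 448\right)\right) - 1223 = \left(-48 + 450\right) - 1223 = 402 - 1223 = -821$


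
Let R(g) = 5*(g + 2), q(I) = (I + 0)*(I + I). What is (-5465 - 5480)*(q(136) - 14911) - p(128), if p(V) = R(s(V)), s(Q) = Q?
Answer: -241677195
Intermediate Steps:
q(I) = 2*I² (q(I) = I*(2*I) = 2*I²)
R(g) = 10 + 5*g (R(g) = 5*(2 + g) = 10 + 5*g)
p(V) = 10 + 5*V
(-5465 - 5480)*(q(136) - 14911) - p(128) = (-5465 - 5480)*(2*136² - 14911) - (10 + 5*128) = -10945*(2*18496 - 14911) - (10 + 640) = -10945*(36992 - 14911) - 1*650 = -10945*22081 - 650 = -241676545 - 650 = -241677195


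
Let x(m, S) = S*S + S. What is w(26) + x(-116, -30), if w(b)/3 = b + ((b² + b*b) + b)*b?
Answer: 108432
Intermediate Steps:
x(m, S) = S + S² (x(m, S) = S² + S = S + S²)
w(b) = 3*b + 3*b*(b + 2*b²) (w(b) = 3*(b + ((b² + b*b) + b)*b) = 3*(b + ((b² + b²) + b)*b) = 3*(b + (2*b² + b)*b) = 3*(b + (b + 2*b²)*b) = 3*(b + b*(b + 2*b²)) = 3*b + 3*b*(b + 2*b²))
w(26) + x(-116, -30) = 3*26*(1 + 26 + 2*26²) - 30*(1 - 30) = 3*26*(1 + 26 + 2*676) - 30*(-29) = 3*26*(1 + 26 + 1352) + 870 = 3*26*1379 + 870 = 107562 + 870 = 108432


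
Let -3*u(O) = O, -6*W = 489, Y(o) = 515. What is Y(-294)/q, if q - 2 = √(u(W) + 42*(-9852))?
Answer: 1236/496513 - 103*I*√14895246/496513 ≈ 0.0024894 - 0.80063*I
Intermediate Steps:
W = -163/2 (W = -⅙*489 = -163/2 ≈ -81.500)
u(O) = -O/3
q = 2 + I*√14895246/6 (q = 2 + √(-⅓*(-163/2) + 42*(-9852)) = 2 + √(163/6 - 413784) = 2 + √(-2482541/6) = 2 + I*√14895246/6 ≈ 2.0 + 643.24*I)
Y(-294)/q = 515/(2 + I*√14895246/6)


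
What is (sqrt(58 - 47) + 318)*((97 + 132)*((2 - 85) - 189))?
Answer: -19807584 - 62288*sqrt(11) ≈ -2.0014e+7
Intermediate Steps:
(sqrt(58 - 47) + 318)*((97 + 132)*((2 - 85) - 189)) = (sqrt(11) + 318)*(229*(-83 - 189)) = (318 + sqrt(11))*(229*(-272)) = (318 + sqrt(11))*(-62288) = -19807584 - 62288*sqrt(11)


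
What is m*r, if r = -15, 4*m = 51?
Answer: -765/4 ≈ -191.25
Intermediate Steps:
m = 51/4 (m = (1/4)*51 = 51/4 ≈ 12.750)
m*r = (51/4)*(-15) = -765/4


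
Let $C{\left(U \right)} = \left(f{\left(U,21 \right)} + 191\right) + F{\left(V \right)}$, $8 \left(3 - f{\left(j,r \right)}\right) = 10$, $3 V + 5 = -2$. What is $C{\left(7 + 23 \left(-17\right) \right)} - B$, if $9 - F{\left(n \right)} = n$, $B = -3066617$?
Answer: $\frac{36801853}{12} \approx 3.0668 \cdot 10^{6}$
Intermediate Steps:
$V = - \frac{7}{3}$ ($V = - \frac{5}{3} + \frac{1}{3} \left(-2\right) = - \frac{5}{3} - \frac{2}{3} = - \frac{7}{3} \approx -2.3333$)
$f{\left(j,r \right)} = \frac{7}{4}$ ($f{\left(j,r \right)} = 3 - \frac{5}{4} = \frac{7}{4}$)
$F{\left(n \right)} = 9 - n$
$C{\left(U \right)} = \frac{2449}{12}$ ($C{\left(U \right)} = \left(\frac{7}{4} + 191\right) + \left(9 - - \frac{7}{3}\right) = \frac{771}{4} + \left(9 + \frac{7}{3}\right) = \frac{771}{4} + \frac{34}{3} = \frac{2449}{12}$)
$C{\left(7 + 23 \left(-17\right) \right)} - B = \frac{2449}{12} - -3066617 = \frac{2449}{12} + 3066617 = \frac{36801853}{12}$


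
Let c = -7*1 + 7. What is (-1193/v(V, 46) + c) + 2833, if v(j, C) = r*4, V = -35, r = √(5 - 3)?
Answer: 2833 - 1193*√2/8 ≈ 2622.1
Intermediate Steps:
r = √2 ≈ 1.4142
v(j, C) = 4*√2 (v(j, C) = √2*4 = 4*√2)
c = 0 (c = -7 + 7 = 0)
(-1193/v(V, 46) + c) + 2833 = (-1193*√2/8 + 0) + 2833 = -1193*√2/8 + 2833 = 2833 - 1193*√2/8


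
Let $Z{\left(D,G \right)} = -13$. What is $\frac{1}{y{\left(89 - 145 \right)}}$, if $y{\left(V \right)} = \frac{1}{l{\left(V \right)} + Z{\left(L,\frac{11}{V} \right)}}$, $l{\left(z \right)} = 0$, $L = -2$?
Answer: $-13$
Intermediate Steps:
$y{\left(V \right)} = - \frac{1}{13}$ ($y{\left(V \right)} = \frac{1}{0 - 13} = \frac{1}{-13} = - \frac{1}{13}$)
$\frac{1}{y{\left(89 - 145 \right)}} = \frac{1}{- \frac{1}{13}} = -13$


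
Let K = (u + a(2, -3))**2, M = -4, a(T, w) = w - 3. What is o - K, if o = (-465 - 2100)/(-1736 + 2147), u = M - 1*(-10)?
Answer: -855/137 ≈ -6.2409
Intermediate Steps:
a(T, w) = -3 + w
u = 6 (u = -4 - 1*(-10) = -4 + 10 = 6)
K = 0 (K = (6 + (-3 - 3))**2 = (6 - 6)**2 = 0**2 = 0)
o = -855/137 (o = -2565/411 = -2565*1/411 = -855/137 ≈ -6.2409)
o - K = -855/137 - 1*0 = -855/137 + 0 = -855/137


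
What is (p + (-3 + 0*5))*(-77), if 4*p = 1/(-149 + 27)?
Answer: 112805/488 ≈ 231.16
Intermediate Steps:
p = -1/488 (p = 1/(4*(-149 + 27)) = (¼)/(-122) = (¼)*(-1/122) = -1/488 ≈ -0.0020492)
(p + (-3 + 0*5))*(-77) = (-1/488 + (-3 + 0*5))*(-77) = (-1/488 + (-3 + 0))*(-77) = (-1/488 - 3)*(-77) = -1465/488*(-77) = 112805/488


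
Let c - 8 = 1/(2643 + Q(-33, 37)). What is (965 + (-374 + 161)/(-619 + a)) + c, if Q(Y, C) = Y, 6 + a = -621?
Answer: 791202889/813015 ≈ 973.17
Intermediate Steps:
a = -627 (a = -6 - 621 = -627)
c = 20881/2610 (c = 8 + 1/(2643 - 33) = 8 + 1/2610 = 20881/2610 ≈ 8.0004)
(965 + (-374 + 161)/(-619 + a)) + c = (965 + (-374 + 161)/(-619 - 627)) + 20881/2610 = (965 - 213/(-1246)) + 20881/2610 = (965 - 213*(-1/1246)) + 20881/2610 = (965 + 213/1246) + 20881/2610 = 1202603/1246 + 20881/2610 = 791202889/813015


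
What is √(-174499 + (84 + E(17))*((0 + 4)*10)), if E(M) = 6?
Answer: I*√170899 ≈ 413.4*I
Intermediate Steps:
√(-174499 + (84 + E(17))*((0 + 4)*10)) = √(-174499 + (84 + 6)*((0 + 4)*10)) = √(-174499 + 90*(4*10)) = √(-174499 + 90*40) = √(-174499 + 3600) = √(-170899) = I*√170899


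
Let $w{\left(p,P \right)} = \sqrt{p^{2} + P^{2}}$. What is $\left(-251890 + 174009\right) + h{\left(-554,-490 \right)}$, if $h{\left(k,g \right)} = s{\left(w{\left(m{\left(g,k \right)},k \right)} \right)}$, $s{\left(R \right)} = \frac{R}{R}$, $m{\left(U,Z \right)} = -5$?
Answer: $-77880$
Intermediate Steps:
$w{\left(p,P \right)} = \sqrt{P^{2} + p^{2}}$
$s{\left(R \right)} = 1$
$h{\left(k,g \right)} = 1$
$\left(-251890 + 174009\right) + h{\left(-554,-490 \right)} = \left(-251890 + 174009\right) + 1 = -77881 + 1 = -77880$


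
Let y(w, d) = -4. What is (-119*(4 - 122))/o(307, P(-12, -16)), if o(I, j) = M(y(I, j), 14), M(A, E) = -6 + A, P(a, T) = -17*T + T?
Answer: -7021/5 ≈ -1404.2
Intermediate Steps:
P(a, T) = -16*T
o(I, j) = -10 (o(I, j) = -6 - 4 = -10)
(-119*(4 - 122))/o(307, P(-12, -16)) = -119*(4 - 122)/(-10) = -119*(-118)*(-1/10) = 14042*(-1/10) = -7021/5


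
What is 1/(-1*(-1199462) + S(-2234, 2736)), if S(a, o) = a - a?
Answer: 1/1199462 ≈ 8.3371e-7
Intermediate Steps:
S(a, o) = 0
1/(-1*(-1199462) + S(-2234, 2736)) = 1/(-1*(-1199462) + 0) = 1/(1199462 + 0) = 1/1199462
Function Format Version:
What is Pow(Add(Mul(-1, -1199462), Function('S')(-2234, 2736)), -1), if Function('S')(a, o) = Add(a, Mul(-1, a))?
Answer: Rational(1, 1199462) ≈ 8.3371e-7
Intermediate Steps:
Function('S')(a, o) = 0
Pow(Add(Mul(-1, -1199462), Function('S')(-2234, 2736)), -1) = Pow(Add(Mul(-1, -1199462), 0), -1) = Pow(Add(1199462, 0), -1) = Pow(1199462, -1) = Rational(1, 1199462)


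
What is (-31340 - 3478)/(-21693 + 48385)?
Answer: -17409/13346 ≈ -1.3044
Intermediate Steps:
(-31340 - 3478)/(-21693 + 48385) = -34818/26692 = -34818*1/26692 = -17409/13346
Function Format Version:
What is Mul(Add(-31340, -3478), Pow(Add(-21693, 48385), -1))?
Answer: Rational(-17409, 13346) ≈ -1.3044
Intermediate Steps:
Mul(Add(-31340, -3478), Pow(Add(-21693, 48385), -1)) = Mul(-34818, Pow(26692, -1)) = Mul(-34818, Rational(1, 26692)) = Rational(-17409, 13346)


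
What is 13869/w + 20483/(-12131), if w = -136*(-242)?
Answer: -505891657/399255472 ≈ -1.2671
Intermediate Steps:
w = 32912
13869/w + 20483/(-12131) = 13869/32912 + 20483/(-12131) = 13869*(1/32912) + 20483*(-1/12131) = 13869/32912 - 20483/12131 = -505891657/399255472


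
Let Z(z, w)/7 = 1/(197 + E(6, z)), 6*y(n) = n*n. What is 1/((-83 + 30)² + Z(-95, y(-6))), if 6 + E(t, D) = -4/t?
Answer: 571/1603960 ≈ 0.00035599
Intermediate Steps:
y(n) = n²/6 (y(n) = (n*n)/6 = n²/6)
E(t, D) = -6 - 4/t
Z(z, w) = 21/571 (Z(z, w) = 7/(197 + (-6 - 4/6)) = 7/(197 + (-6 - 4*⅙)) = 7/(197 + (-6 - ⅔)) = 7/(197 - 20/3) = 7/(571/3) = 7*(3/571) = 21/571)
1/((-83 + 30)² + Z(-95, y(-6))) = 1/((-83 + 30)² + 21/571) = 1/((-53)² + 21/571) = 1/(2809 + 21/571) = 1/(1603960/571) = 571/1603960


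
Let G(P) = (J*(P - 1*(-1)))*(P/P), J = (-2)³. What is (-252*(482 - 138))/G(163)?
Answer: 2709/41 ≈ 66.073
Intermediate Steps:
J = -8
G(P) = -8 - 8*P (G(P) = (-8*(P - 1*(-1)))*(P/P) = -8*(P + 1)*1 = -8*(1 + P)*1 = (-8 - 8*P)*1 = -8 - 8*P)
(-252*(482 - 138))/G(163) = (-252*(482 - 138))/(-8 - 8*163) = (-252*344)/(-8 - 1304) = -86688/(-1312) = -86688*(-1/1312) = 2709/41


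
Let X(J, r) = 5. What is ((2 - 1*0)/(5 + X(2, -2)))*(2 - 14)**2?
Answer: 144/5 ≈ 28.800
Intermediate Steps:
((2 - 1*0)/(5 + X(2, -2)))*(2 - 14)**2 = ((2 - 1*0)/(5 + 5))*(2 - 14)**2 = ((2 + 0)/10)*(-12)**2 = (2*(1/10))*144 = (1/5)*144 = 144/5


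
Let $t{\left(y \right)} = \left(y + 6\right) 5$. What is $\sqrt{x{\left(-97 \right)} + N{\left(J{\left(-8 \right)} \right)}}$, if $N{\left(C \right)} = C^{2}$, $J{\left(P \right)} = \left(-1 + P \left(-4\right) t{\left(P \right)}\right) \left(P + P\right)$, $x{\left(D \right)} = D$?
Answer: $\sqrt{26378399} \approx 5136.0$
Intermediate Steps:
$t{\left(y \right)} = 30 + 5 y$ ($t{\left(y \right)} = \left(6 + y\right) 5 = 30 + 5 y$)
$J{\left(P \right)} = 2 P \left(-1 - 4 P \left(30 + 5 P\right)\right)$ ($J{\left(P \right)} = \left(-1 + P \left(-4\right) \left(30 + 5 P\right)\right) \left(P + P\right) = \left(-1 + - 4 P \left(30 + 5 P\right)\right) 2 P = \left(-1 - 4 P \left(30 + 5 P\right)\right) 2 P = 2 P \left(-1 - 4 P \left(30 + 5 P\right)\right)$)
$\sqrt{x{\left(-97 \right)} + N{\left(J{\left(-8 \right)} \right)}} = \sqrt{-97 + \left(\left(-2\right) \left(-8\right) \left(1 + 20 \left(-8\right) \left(6 - 8\right)\right)\right)^{2}} = \sqrt{-97 + \left(\left(-2\right) \left(-8\right) \left(1 + 20 \left(-8\right) \left(-2\right)\right)\right)^{2}} = \sqrt{-97 + \left(\left(-2\right) \left(-8\right) \left(1 + 320\right)\right)^{2}} = \sqrt{-97 + \left(\left(-2\right) \left(-8\right) 321\right)^{2}} = \sqrt{-97 + 5136^{2}} = \sqrt{-97 + 26378496} = \sqrt{26378399}$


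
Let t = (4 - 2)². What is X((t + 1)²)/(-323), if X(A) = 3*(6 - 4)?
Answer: -6/323 ≈ -0.018576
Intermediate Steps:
t = 4 (t = 2² = 4)
X(A) = 6 (X(A) = 3*2 = 6)
X((t + 1)²)/(-323) = 6/(-323) = 6*(-1/323) = -6/323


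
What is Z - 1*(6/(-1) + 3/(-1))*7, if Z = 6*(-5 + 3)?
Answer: 51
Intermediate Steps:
Z = -12 (Z = 6*(-2) = -12)
Z - 1*(6/(-1) + 3/(-1))*7 = -12 - 1*(6/(-1) + 3/(-1))*7 = -12 - 1*(6*(-1) + 3*(-1))*7 = -12 - 1*(-6 - 3)*7 = -12 - 1*(-9)*7 = -12 - (-9)*7 = -12 - 1*(-63) = -12 + 63 = 51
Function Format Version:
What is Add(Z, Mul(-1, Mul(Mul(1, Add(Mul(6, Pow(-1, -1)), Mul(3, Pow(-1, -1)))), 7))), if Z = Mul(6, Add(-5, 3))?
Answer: 51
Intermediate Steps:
Z = -12 (Z = Mul(6, -2) = -12)
Add(Z, Mul(-1, Mul(Mul(1, Add(Mul(6, Pow(-1, -1)), Mul(3, Pow(-1, -1)))), 7))) = Add(-12, Mul(-1, Mul(Mul(1, Add(Mul(6, Pow(-1, -1)), Mul(3, Pow(-1, -1)))), 7))) = Add(-12, Mul(-1, Mul(Mul(1, Add(Mul(6, -1), Mul(3, -1))), 7))) = Add(-12, Mul(-1, Mul(Mul(1, Add(-6, -3)), 7))) = Add(-12, Mul(-1, Mul(Mul(1, -9), 7))) = Add(-12, Mul(-1, Mul(-9, 7))) = Add(-12, Mul(-1, -63)) = Add(-12, 63) = 51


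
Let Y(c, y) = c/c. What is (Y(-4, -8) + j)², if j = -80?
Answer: 6241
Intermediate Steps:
Y(c, y) = 1
(Y(-4, -8) + j)² = (1 - 80)² = (-79)² = 6241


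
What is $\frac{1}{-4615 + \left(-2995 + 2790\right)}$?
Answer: $- \frac{1}{4820} \approx -0.00020747$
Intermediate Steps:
$\frac{1}{-4615 + \left(-2995 + 2790\right)} = \frac{1}{-4615 - 205} = \frac{1}{-4820} = - \frac{1}{4820}$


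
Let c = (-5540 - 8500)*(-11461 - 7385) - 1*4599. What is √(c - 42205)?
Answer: 74*√48311 ≈ 16265.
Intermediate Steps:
c = 264593241 (c = -14040*(-18846) - 4599 = 264597840 - 4599 = 264593241)
√(c - 42205) = √(264593241 - 42205) = √264551036 = 74*√48311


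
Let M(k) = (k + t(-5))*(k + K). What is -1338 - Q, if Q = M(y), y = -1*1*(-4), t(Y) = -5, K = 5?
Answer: -1329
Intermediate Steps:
y = 4 (y = -1*(-4) = 4)
M(k) = (-5 + k)*(5 + k) (M(k) = (k - 5)*(k + 5) = (-5 + k)*(5 + k))
Q = -9 (Q = -25 + 4² = -25 + 16 = -9)
-1338 - Q = -1338 - 1*(-9) = -1338 + 9 = -1329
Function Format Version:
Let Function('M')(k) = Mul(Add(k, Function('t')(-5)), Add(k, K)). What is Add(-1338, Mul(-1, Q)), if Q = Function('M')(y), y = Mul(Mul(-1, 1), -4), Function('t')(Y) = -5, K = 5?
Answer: -1329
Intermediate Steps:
y = 4 (y = Mul(-1, -4) = 4)
Function('M')(k) = Mul(Add(-5, k), Add(5, k)) (Function('M')(k) = Mul(Add(k, -5), Add(k, 5)) = Mul(Add(-5, k), Add(5, k)))
Q = -9 (Q = Add(-25, Pow(4, 2)) = Add(-25, 16) = -9)
Add(-1338, Mul(-1, Q)) = Add(-1338, Mul(-1, -9)) = Add(-1338, 9) = -1329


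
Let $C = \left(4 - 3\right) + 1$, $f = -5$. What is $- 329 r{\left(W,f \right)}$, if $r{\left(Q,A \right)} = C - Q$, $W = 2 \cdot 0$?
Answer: $-658$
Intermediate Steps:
$C = 2$ ($C = 1 + 1 = 2$)
$W = 0$
$r{\left(Q,A \right)} = 2 - Q$
$- 329 r{\left(W,f \right)} = - 329 \left(2 - 0\right) = - 329 \left(2 + 0\right) = \left(-329\right) 2 = -658$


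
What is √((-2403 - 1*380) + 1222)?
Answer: I*√1561 ≈ 39.51*I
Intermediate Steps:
√((-2403 - 1*380) + 1222) = √((-2403 - 380) + 1222) = √(-2783 + 1222) = √(-1561) = I*√1561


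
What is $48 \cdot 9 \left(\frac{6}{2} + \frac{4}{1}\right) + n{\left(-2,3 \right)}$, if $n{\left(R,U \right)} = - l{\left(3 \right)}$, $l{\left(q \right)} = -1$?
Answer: $3025$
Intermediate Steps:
$n{\left(R,U \right)} = 1$ ($n{\left(R,U \right)} = \left(-1\right) \left(-1\right) = 1$)
$48 \cdot 9 \left(\frac{6}{2} + \frac{4}{1}\right) + n{\left(-2,3 \right)} = 48 \cdot 9 \left(\frac{6}{2} + \frac{4}{1}\right) + 1 = 48 \cdot 9 \left(6 \cdot \frac{1}{2} + 4 \cdot 1\right) + 1 = 48 \cdot 9 \left(3 + 4\right) + 1 = 48 \cdot 9 \cdot 7 + 1 = 48 \cdot 63 + 1 = 3024 + 1 = 3025$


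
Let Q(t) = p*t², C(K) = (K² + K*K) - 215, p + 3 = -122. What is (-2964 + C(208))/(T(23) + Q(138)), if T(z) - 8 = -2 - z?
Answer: -83349/2380517 ≈ -0.035013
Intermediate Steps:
p = -125 (p = -3 - 122 = -125)
C(K) = -215 + 2*K² (C(K) = (K² + K²) - 215 = 2*K² - 215 = -215 + 2*K²)
T(z) = 6 - z (T(z) = 8 + (-2 - z) = 6 - z)
Q(t) = -125*t²
(-2964 + C(208))/(T(23) + Q(138)) = (-2964 + (-215 + 2*208²))/((6 - 1*23) - 125*138²) = (-2964 + (-215 + 2*43264))/((6 - 23) - 125*19044) = (-2964 + (-215 + 86528))/(-17 - 2380500) = (-2964 + 86313)/(-2380517) = 83349*(-1/2380517) = -83349/2380517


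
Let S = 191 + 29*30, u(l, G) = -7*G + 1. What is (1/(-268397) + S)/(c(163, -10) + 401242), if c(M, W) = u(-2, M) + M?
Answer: 284769216/107429925205 ≈ 0.0026507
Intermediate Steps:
u(l, G) = 1 - 7*G
S = 1061 (S = 191 + 870 = 1061)
c(M, W) = 1 - 6*M (c(M, W) = (1 - 7*M) + M = 1 - 6*M)
(1/(-268397) + S)/(c(163, -10) + 401242) = (1/(-268397) + 1061)/((1 - 6*163) + 401242) = (-1/268397 + 1061)/((1 - 978) + 401242) = 284769216/(268397*(-977 + 401242)) = (284769216/268397)/400265 = (284769216/268397)*(1/400265) = 284769216/107429925205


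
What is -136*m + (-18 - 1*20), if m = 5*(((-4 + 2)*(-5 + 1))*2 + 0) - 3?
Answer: -10510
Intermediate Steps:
m = 77 (m = 5*(-2*(-4)*2 + 0) - 3 = 5*(8*2 + 0) - 3 = 5*(16 + 0) - 3 = 5*16 - 3 = 80 - 3 = 77)
-136*m + (-18 - 1*20) = -136*77 + (-18 - 1*20) = -10472 + (-18 - 20) = -10472 - 38 = -10510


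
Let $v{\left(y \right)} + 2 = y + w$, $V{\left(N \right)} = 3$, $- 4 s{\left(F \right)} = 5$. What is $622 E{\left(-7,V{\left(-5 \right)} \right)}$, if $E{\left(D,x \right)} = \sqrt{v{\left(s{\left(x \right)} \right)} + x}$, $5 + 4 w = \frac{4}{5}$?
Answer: $\frac{311 i \sqrt{130}}{5} \approx 709.19 i$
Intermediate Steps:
$w = - \frac{21}{20}$ ($w = - \frac{5}{4} + \frac{4 \cdot \frac{1}{5}}{4} = - \frac{5}{4} + \frac{1}{4} \cdot \frac{4}{5} = - \frac{5}{4} + \frac{1}{5} = - \frac{21}{20} \approx -1.05$)
$s{\left(F \right)} = - \frac{5}{4}$ ($s{\left(F \right)} = \left(- \frac{1}{4}\right) 5 = - \frac{5}{4}$)
$v{\left(y \right)} = - \frac{61}{20} + y$ ($v{\left(y \right)} = -2 + \left(y - \frac{21}{20}\right) = -2 + \left(- \frac{21}{20} + y\right) = - \frac{61}{20} + y$)
$E{\left(D,x \right)} = \sqrt{- \frac{43}{10} + x}$ ($E{\left(D,x \right)} = \sqrt{\left(- \frac{61}{20} - \frac{5}{4}\right) + x} = \sqrt{- \frac{43}{10} + x}$)
$622 E{\left(-7,V{\left(-5 \right)} \right)} = 622 \frac{\sqrt{-430 + 100 \cdot 3}}{10} = 622 \frac{\sqrt{-430 + 300}}{10} = 622 \frac{\sqrt{-130}}{10} = 622 \frac{i \sqrt{130}}{10} = \frac{311 i \sqrt{130}}{5}$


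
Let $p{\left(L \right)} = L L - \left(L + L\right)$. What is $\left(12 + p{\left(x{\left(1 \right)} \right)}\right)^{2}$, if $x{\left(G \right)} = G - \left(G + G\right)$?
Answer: $225$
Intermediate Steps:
$x{\left(G \right)} = - G$ ($x{\left(G \right)} = G - 2 G = - G$)
$p{\left(L \right)} = L^{2} - 2 L$
$\left(12 + p{\left(x{\left(1 \right)} \right)}\right)^{2} = \left(12 + \left(-1\right) 1 \left(-2 - 1\right)\right)^{2} = \left(12 - \left(-2 - 1\right)\right)^{2} = \left(12 - -3\right)^{2} = \left(12 + 3\right)^{2} = 15^{2} = 225$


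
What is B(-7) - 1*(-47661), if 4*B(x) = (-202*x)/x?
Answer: 95221/2 ≈ 47611.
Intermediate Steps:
B(x) = -101/2 (B(x) = ((-202*x)/x)/4 = (¼)*(-202) = -101/2)
B(-7) - 1*(-47661) = -101/2 - 1*(-47661) = -101/2 + 47661 = 95221/2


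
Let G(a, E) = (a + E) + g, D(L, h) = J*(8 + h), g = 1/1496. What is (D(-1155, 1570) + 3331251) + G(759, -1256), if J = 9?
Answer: 5004054177/1496 ≈ 3.3450e+6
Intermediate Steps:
g = 1/1496 ≈ 0.00066845
D(L, h) = 72 + 9*h (D(L, h) = 9*(8 + h) = 72 + 9*h)
G(a, E) = 1/1496 + E + a (G(a, E) = (a + E) + 1/1496 = (E + a) + 1/1496 = 1/1496 + E + a)
(D(-1155, 1570) + 3331251) + G(759, -1256) = ((72 + 9*1570) + 3331251) + (1/1496 - 1256 + 759) = ((72 + 14130) + 3331251) - 743511/1496 = (14202 + 3331251) - 743511/1496 = 3345453 - 743511/1496 = 5004054177/1496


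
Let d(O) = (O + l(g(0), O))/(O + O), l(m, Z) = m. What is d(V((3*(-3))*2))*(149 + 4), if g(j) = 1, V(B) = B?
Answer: 289/4 ≈ 72.250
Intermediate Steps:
d(O) = (1 + O)/(2*O) (d(O) = (O + 1)/(O + O) = (1 + O)/((2*O)) = (1 + O)*(1/(2*O)) = (1 + O)/(2*O))
d(V((3*(-3))*2))*(149 + 4) = ((1 + (3*(-3))*2)/(2*(((3*(-3))*2))))*(149 + 4) = ((1 - 9*2)/(2*((-9*2))))*153 = ((1/2)*(1 - 18)/(-18))*153 = ((1/2)*(-1/18)*(-17))*153 = (17/36)*153 = 289/4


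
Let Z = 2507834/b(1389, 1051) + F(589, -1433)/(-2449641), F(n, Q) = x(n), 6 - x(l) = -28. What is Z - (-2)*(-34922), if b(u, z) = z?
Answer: -173675162078344/2574572691 ≈ -67458.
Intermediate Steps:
x(l) = 34 (x(l) = 6 - 1*(-28) = 6 + 28 = 34)
F(n, Q) = 34
Z = 6143292951860/2574572691 (Z = 2507834/1051 + 34/(-2449641) = 2507834*(1/1051) + 34*(-1/2449641) = 2507834/1051 - 34/2449641 = 6143292951860/2574572691 ≈ 2386.1)
Z - (-2)*(-34922) = 6143292951860/2574572691 - (-2)*(-34922) = 6143292951860/2574572691 - 1*69844 = 6143292951860/2574572691 - 69844 = -173675162078344/2574572691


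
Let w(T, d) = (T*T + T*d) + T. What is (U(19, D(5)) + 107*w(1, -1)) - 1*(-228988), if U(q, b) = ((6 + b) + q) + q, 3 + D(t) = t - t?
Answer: 229136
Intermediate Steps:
w(T, d) = T + T² + T*d (w(T, d) = (T² + T*d) + T = T + T² + T*d)
D(t) = -3 (D(t) = -3 + (t - t) = -3 + 0 = -3)
U(q, b) = 6 + b + 2*q (U(q, b) = (6 + b + q) + q = 6 + b + 2*q)
(U(19, D(5)) + 107*w(1, -1)) - 1*(-228988) = ((6 - 3 + 2*19) + 107*(1*(1 + 1 - 1))) - 1*(-228988) = ((6 - 3 + 38) + 107*(1*1)) + 228988 = (41 + 107*1) + 228988 = (41 + 107) + 228988 = 148 + 228988 = 229136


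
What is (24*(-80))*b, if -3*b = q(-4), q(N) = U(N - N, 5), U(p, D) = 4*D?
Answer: 12800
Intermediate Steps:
q(N) = 20 (q(N) = 4*5 = 20)
b = -20/3 (b = -⅓*20 = -20/3 ≈ -6.6667)
(24*(-80))*b = (24*(-80))*(-20/3) = -1920*(-20/3) = 12800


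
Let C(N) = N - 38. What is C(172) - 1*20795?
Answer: -20661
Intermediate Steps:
C(N) = -38 + N
C(172) - 1*20795 = (-38 + 172) - 1*20795 = 134 - 20795 = -20661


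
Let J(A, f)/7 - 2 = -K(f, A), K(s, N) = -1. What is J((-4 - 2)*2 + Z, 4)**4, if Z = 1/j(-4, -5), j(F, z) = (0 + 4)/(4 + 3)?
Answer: 194481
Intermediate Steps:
j(F, z) = 4/7
Z = 7/4 (Z = 1/(4/7) = 7/4 ≈ 1.7500)
J(A, f) = 21 (J(A, f) = 14 + 7*(-1*(-1)) = 14 + 7*1 = 14 + 7 = 21)
J((-4 - 2)*2 + Z, 4)**4 = 21**4 = 194481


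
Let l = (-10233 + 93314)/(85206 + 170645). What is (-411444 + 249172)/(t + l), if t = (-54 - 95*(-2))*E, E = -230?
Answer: 41517453472/8002936199 ≈ 5.1878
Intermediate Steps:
l = 83081/255851 ≈ 0.32472
t = -31280 (t = (-54 - 95*(-2))*(-230) = (-54 + 190)*(-230) = 136*(-230) = -31280)
(-411444 + 249172)/(t + l) = (-411444 + 249172)/(-31280 + 83081/255851) = -162272/(-8002936199/255851) = -162272*(-255851/8002936199) = 41517453472/8002936199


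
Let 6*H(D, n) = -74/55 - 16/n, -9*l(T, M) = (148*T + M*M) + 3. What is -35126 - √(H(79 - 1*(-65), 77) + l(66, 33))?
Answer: -35126 - I*√1610068845/1155 ≈ -35126.0 - 34.741*I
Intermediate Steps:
l(T, M) = -⅓ - 148*T/9 - M²/9 (l(T, M) = -((148*T + M*M) + 3)/9 = -((148*T + M²) + 3)/9 = -((M² + 148*T) + 3)/9 = -(3 + M² + 148*T)/9 = -⅓ - 148*T/9 - M²/9)
H(D, n) = -37/165 - 8/(3*n) (H(D, n) = (-74/55 - 16/n)/6 = -37/165 - 8/(3*n))
-35126 - √(H(79 - 1*(-65), 77) + l(66, 33)) = -35126 - √((1/165)*(-440 - 37*77)/77 + (-⅓ - 148/9*66 - ⅑*33²)) = -35126 - √((1/165)*(1/77)*(-440 - 2849) + (-⅓ - 3256/3 - ⅑*1089)) = -35126 - √((1/165)*(1/77)*(-3289) + (-⅓ - 3256/3 - 121)) = -35126 - √(-299/1155 - 3620/3) = -35126 - √(-1393999/1155) = -35126 - I*√1610068845/1155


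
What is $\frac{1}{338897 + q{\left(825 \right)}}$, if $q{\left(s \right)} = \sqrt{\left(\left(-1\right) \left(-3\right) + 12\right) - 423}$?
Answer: $\frac{338897}{114851177017} - \frac{2 i \sqrt{102}}{114851177017} \approx 2.9508 \cdot 10^{-6} - 1.7587 \cdot 10^{-10} i$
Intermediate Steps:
$q{\left(s \right)} = 2 i \sqrt{102}$ ($q{\left(s \right)} = \sqrt{\left(3 + 12\right) - 423} = \sqrt{15 - 423} = \sqrt{-408} = 2 i \sqrt{102}$)
$\frac{1}{338897 + q{\left(825 \right)}} = \frac{1}{338897 + 2 i \sqrt{102}}$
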